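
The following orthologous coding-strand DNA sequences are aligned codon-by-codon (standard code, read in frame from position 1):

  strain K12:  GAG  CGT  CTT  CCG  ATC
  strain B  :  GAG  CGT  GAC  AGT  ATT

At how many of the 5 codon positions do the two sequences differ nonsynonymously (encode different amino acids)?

2

Codon 1: GAG Glu / GAG Glu — identical.
Codon 2: CGT Arg / CGT Arg — identical.
Codon 3: CTT Leu / GAC Asp — nonsynonymous.
Codon 4: CCG Pro / AGT Ser — nonsynonymous.
Codon 5: ATC Ile / ATT Ile — synonymous.
Nonsynonymous differences: 2.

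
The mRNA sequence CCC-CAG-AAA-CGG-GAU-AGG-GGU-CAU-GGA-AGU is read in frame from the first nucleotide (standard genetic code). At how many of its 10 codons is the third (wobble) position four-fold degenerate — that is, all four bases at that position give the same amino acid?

4

Codon 1 CCC (Pro): third position 4-fold.
Codon 2 CAG (Gln): third position 2-fold.
Codon 3 AAA (Lys): third position 2-fold.
Codon 4 CGG (Arg): third position 4-fold.
Codon 5 GAU (Asp): third position 2-fold.
Codon 6 AGG (Arg): third position 2-fold.
Codon 7 GGU (Gly): third position 4-fold.
Codon 8 CAU (His): third position 2-fold.
Codon 9 GGA (Gly): third position 4-fold.
Codon 10 AGU (Ser): third position 2-fold.
Four-fold degenerate third positions: 4.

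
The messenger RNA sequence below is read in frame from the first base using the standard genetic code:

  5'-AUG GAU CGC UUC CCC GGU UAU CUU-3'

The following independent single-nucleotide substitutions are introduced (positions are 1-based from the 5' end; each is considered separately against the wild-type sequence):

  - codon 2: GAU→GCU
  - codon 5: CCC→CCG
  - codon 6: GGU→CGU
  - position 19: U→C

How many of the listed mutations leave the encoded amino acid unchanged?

1

Codon 2: GAU (Asp) → GCU (Ala) — missense.
Codon 5: CCC (Pro) → CCG (Pro) — synonymous.
Codon 6: GGU (Gly) → CGU (Arg) — missense.
Codon 7: UAU (Tyr) → CAU (His) — missense.
Synonymous: 1 of 4.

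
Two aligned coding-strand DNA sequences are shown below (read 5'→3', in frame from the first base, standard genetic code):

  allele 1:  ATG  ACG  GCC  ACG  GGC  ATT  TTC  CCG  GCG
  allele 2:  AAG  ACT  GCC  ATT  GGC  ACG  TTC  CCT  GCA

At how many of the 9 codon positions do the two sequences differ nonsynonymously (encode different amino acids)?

Codon 1: ATG Met / AAG Lys — nonsynonymous.
Codon 2: ACG Thr / ACT Thr — synonymous.
Codon 3: GCC Ala / GCC Ala — identical.
Codon 4: ACG Thr / ATT Ile — nonsynonymous.
Codon 5: GGC Gly / GGC Gly — identical.
Codon 6: ATT Ile / ACG Thr — nonsynonymous.
Codon 7: TTC Phe / TTC Phe — identical.
Codon 8: CCG Pro / CCT Pro — synonymous.
Codon 9: GCG Ala / GCA Ala — synonymous.
Nonsynonymous differences: 3.

3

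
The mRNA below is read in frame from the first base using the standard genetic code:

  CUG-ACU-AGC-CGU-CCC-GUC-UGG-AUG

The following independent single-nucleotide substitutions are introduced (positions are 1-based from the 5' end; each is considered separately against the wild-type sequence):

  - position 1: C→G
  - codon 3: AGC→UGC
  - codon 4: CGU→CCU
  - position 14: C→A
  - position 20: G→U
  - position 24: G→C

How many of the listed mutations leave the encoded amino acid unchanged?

0

Codon 1: CUG (Leu) → GUG (Val) — missense.
Codon 3: AGC (Ser) → UGC (Cys) — missense.
Codon 4: CGU (Arg) → CCU (Pro) — missense.
Codon 5: CCC (Pro) → CAC (His) — missense.
Codon 7: UGG (Trp) → UUG (Leu) — missense.
Codon 8: AUG (Met) → AUC (Ile) — missense.
Synonymous: 0 of 6.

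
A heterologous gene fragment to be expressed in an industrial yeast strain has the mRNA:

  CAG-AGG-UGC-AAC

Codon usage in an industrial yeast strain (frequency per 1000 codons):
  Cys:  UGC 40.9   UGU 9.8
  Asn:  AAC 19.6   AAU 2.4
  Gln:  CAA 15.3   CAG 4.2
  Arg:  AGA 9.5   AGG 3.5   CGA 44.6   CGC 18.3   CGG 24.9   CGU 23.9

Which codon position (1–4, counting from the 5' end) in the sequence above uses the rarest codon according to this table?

2

Codon 1 CAG (Gln): 4.2 per 1000.
Codon 2 AGG (Arg): 3.5 per 1000.
Codon 3 UGC (Cys): 40.9 per 1000.
Codon 4 AAC (Asn): 19.6 per 1000.
Lowest frequency is 3.5 at codon 2.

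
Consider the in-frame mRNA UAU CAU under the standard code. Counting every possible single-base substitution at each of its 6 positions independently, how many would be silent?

Codon 1 (UAU, Tyr): 1 synonymous substitution.
Codon 2 (CAU, His): 1 synonymous substitution.
Total: 1 + 1 = 2.

2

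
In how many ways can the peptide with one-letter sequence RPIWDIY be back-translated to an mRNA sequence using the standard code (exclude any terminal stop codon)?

864

Arg: 6 codons.
Pro: 4 codons.
Ile: 3 codons.
Trp: 1 codon.
Asp: 2 codons.
Ile: 3 codons.
Tyr: 2 codons.
6 × 4 × 3 × 1 × 2 × 3 × 2 = 864.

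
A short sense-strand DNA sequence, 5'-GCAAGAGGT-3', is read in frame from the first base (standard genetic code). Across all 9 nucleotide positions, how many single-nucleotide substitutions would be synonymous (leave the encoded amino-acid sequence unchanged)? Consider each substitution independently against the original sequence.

Codon 1 (GCA, Ala): 3 synonymous substitutions.
Codon 2 (AGA, Arg): 2 synonymous substitutions.
Codon 3 (GGT, Gly): 3 synonymous substitutions.
Total: 3 + 2 + 3 = 8.

8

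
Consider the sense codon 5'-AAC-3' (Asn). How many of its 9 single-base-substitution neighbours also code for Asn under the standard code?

1

Position 1: none → 0 synonymous.
Position 2: none → 0 synonymous.
Position 3: AAT → 1 synonymous.
Total: 0 + 0 + 1 = 1.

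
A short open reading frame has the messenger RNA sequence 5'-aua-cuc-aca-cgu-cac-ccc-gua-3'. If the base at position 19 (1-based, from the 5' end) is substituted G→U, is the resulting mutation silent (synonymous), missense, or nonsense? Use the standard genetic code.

missense

Position 19 falls in codon 7: GUA → Val.
After the substitution the codon is UUA → Leu.
Val ≠ Leu, so this is a missense mutation.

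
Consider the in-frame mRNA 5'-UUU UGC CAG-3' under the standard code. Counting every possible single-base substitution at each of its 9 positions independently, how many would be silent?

Codon 1 (UUU, Phe): 1 synonymous substitution.
Codon 2 (UGC, Cys): 1 synonymous substitution.
Codon 3 (CAG, Gln): 1 synonymous substitution.
Total: 1 + 1 + 1 = 3.

3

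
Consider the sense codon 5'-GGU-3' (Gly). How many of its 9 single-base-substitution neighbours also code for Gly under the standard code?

3

Position 1: none → 0 synonymous.
Position 2: none → 0 synonymous.
Position 3: GGC, GGA, GGG → 3 synonymous.
Total: 0 + 0 + 3 = 3.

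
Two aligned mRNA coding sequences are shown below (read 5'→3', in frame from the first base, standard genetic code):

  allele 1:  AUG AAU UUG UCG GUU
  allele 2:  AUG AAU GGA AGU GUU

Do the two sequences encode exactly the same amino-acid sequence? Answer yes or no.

no

Codon 1: AUG Met / AUG Met — identical.
Codon 2: AAU Asn / AAU Asn — identical.
Codon 3: UUG Leu / GGA Gly — nonsynonymous.
Codon 4: UCG Ser / AGU Ser — synonymous.
Codon 5: GUU Val / GUU Val — identical.
Nonsynonymous differences: 1 → different protein.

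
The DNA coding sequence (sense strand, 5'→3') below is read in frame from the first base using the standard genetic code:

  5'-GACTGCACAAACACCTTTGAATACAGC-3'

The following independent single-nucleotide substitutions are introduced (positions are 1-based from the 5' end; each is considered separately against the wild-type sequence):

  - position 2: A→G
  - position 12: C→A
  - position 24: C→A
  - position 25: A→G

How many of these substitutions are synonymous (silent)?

Codon 1: GAC (Asp) → GGC (Gly) — missense.
Codon 4: AAC (Asn) → AAA (Lys) — missense.
Codon 8: TAC (Tyr) → TAA (Stop) — nonsense.
Codon 9: AGC (Ser) → GGC (Gly) — missense.
Synonymous: 0 of 4.

0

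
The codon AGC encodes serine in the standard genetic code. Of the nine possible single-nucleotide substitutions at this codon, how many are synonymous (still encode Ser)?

1

Position 1: none → 0 synonymous.
Position 2: none → 0 synonymous.
Position 3: AGT → 1 synonymous.
Total: 0 + 0 + 1 = 1.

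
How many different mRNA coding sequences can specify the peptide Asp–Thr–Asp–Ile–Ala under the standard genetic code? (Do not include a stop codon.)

192

Asp: 2 codons.
Thr: 4 codons.
Asp: 2 codons.
Ile: 3 codons.
Ala: 4 codons.
2 × 4 × 2 × 3 × 4 = 192.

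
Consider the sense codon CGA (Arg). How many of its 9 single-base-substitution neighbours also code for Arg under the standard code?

Position 1: AGA → 1 synonymous.
Position 2: none → 0 synonymous.
Position 3: CGU, CGC, CGG → 3 synonymous.
Total: 1 + 0 + 3 = 4.

4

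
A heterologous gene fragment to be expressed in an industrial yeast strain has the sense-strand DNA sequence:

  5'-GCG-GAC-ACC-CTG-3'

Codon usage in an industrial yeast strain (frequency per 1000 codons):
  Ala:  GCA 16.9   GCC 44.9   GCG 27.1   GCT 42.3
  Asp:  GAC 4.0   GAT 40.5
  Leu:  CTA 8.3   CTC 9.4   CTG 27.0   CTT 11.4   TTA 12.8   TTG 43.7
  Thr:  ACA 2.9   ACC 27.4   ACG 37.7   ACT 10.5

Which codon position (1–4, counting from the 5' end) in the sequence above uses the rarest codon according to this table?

2

Codon 1 GCG (Ala): 27.1 per 1000.
Codon 2 GAC (Asp): 4.0 per 1000.
Codon 3 ACC (Thr): 27.4 per 1000.
Codon 4 CTG (Leu): 27.0 per 1000.
Lowest frequency is 4.0 at codon 2.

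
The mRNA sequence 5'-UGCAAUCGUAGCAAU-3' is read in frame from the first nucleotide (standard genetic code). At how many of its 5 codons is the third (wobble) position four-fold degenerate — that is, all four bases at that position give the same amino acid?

Codon 1 UGC (Cys): third position 2-fold.
Codon 2 AAU (Asn): third position 2-fold.
Codon 3 CGU (Arg): third position 4-fold.
Codon 4 AGC (Ser): third position 2-fold.
Codon 5 AAU (Asn): third position 2-fold.
Four-fold degenerate third positions: 1.

1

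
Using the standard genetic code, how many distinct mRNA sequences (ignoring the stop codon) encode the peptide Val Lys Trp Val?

32

Val: 4 codons.
Lys: 2 codons.
Trp: 1 codon.
Val: 4 codons.
4 × 2 × 1 × 4 = 32.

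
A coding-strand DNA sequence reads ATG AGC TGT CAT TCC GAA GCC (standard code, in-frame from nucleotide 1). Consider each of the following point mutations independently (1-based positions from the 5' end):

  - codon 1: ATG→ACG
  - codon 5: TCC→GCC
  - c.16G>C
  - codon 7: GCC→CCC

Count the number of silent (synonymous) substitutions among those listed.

Codon 1: ATG (Met) → ACG (Thr) — missense.
Codon 5: TCC (Ser) → GCC (Ala) — missense.
Codon 6: GAA (Glu) → CAA (Gln) — missense.
Codon 7: GCC (Ala) → CCC (Pro) — missense.
Synonymous: 0 of 4.

0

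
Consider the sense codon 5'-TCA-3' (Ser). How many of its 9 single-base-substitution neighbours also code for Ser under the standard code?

Position 1: none → 0 synonymous.
Position 2: none → 0 synonymous.
Position 3: TCT, TCC, TCG → 3 synonymous.
Total: 0 + 0 + 3 = 3.

3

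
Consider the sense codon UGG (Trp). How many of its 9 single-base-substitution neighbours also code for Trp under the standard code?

Position 1: none → 0 synonymous.
Position 2: none → 0 synonymous.
Position 3: none → 0 synonymous.
Total: 0 + 0 + 0 = 0.

0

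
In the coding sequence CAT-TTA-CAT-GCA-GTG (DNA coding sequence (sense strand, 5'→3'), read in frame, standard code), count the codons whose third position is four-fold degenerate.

Codon 1 CAT (His): third position 2-fold.
Codon 2 TTA (Leu): third position 2-fold.
Codon 3 CAT (His): third position 2-fold.
Codon 4 GCA (Ala): third position 4-fold.
Codon 5 GTG (Val): third position 4-fold.
Four-fold degenerate third positions: 2.

2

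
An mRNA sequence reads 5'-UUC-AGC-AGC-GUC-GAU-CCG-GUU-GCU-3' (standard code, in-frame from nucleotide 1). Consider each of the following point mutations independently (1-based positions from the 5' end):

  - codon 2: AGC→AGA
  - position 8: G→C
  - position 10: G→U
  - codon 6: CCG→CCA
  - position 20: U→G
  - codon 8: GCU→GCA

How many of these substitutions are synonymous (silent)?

2

Codon 2: AGC (Ser) → AGA (Arg) — missense.
Codon 3: AGC (Ser) → ACC (Thr) — missense.
Codon 4: GUC (Val) → UUC (Phe) — missense.
Codon 6: CCG (Pro) → CCA (Pro) — synonymous.
Codon 7: GUU (Val) → GGU (Gly) — missense.
Codon 8: GCU (Ala) → GCA (Ala) — synonymous.
Synonymous: 2 of 6.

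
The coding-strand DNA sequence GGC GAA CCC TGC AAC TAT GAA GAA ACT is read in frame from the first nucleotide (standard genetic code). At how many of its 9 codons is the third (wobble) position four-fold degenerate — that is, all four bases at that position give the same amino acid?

3

Codon 1 GGC (Gly): third position 4-fold.
Codon 2 GAA (Glu): third position 2-fold.
Codon 3 CCC (Pro): third position 4-fold.
Codon 4 TGC (Cys): third position 2-fold.
Codon 5 AAC (Asn): third position 2-fold.
Codon 6 TAT (Tyr): third position 2-fold.
Codon 7 GAA (Glu): third position 2-fold.
Codon 8 GAA (Glu): third position 2-fold.
Codon 9 ACT (Thr): third position 4-fold.
Four-fold degenerate third positions: 3.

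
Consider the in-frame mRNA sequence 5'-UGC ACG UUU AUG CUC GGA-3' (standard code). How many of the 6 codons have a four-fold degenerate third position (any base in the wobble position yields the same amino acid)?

3

Codon 1 UGC (Cys): third position 2-fold.
Codon 2 ACG (Thr): third position 4-fold.
Codon 3 UUU (Phe): third position 2-fold.
Codon 4 AUG (Met): third position 1-fold.
Codon 5 CUC (Leu): third position 4-fold.
Codon 6 GGA (Gly): third position 4-fold.
Four-fold degenerate third positions: 3.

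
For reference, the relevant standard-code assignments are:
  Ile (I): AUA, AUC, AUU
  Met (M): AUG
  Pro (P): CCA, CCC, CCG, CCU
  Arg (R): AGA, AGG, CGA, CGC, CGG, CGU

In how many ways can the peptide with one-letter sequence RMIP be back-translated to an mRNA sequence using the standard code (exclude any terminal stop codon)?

72

Arg: 6 codons.
Met: 1 codon.
Ile: 3 codons.
Pro: 4 codons.
6 × 1 × 3 × 4 = 72.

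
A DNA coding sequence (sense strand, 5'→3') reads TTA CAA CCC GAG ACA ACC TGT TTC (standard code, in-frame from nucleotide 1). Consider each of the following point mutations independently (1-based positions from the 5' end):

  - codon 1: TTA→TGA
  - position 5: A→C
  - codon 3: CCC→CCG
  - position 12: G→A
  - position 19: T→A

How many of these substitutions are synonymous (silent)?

2

Codon 1: TTA (Leu) → TGA (Stop) — nonsense.
Codon 2: CAA (Gln) → CCA (Pro) — missense.
Codon 3: CCC (Pro) → CCG (Pro) — synonymous.
Codon 4: GAG (Glu) → GAA (Glu) — synonymous.
Codon 7: TGT (Cys) → AGT (Ser) — missense.
Synonymous: 2 of 5.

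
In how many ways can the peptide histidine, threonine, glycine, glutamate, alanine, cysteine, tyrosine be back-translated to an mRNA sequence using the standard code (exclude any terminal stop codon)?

1024

His: 2 codons.
Thr: 4 codons.
Gly: 4 codons.
Glu: 2 codons.
Ala: 4 codons.
Cys: 2 codons.
Tyr: 2 codons.
2 × 4 × 4 × 2 × 4 × 2 × 2 = 1024.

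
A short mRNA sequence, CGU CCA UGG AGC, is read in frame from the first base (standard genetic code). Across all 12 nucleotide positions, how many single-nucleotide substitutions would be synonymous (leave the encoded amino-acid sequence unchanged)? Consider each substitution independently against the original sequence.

7

Codon 1 (CGU, Arg): 3 synonymous substitutions.
Codon 2 (CCA, Pro): 3 synonymous substitutions.
Codon 3 (UGG, Trp): 0 synonymous substitutions.
Codon 4 (AGC, Ser): 1 synonymous substitution.
Total: 3 + 3 + 0 + 1 = 7.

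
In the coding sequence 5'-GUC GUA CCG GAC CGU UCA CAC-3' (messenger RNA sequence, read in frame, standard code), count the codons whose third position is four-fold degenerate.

Codon 1 GUC (Val): third position 4-fold.
Codon 2 GUA (Val): third position 4-fold.
Codon 3 CCG (Pro): third position 4-fold.
Codon 4 GAC (Asp): third position 2-fold.
Codon 5 CGU (Arg): third position 4-fold.
Codon 6 UCA (Ser): third position 4-fold.
Codon 7 CAC (His): third position 2-fold.
Four-fold degenerate third positions: 5.

5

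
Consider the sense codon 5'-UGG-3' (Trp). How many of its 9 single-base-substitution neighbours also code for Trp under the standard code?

0

Position 1: none → 0 synonymous.
Position 2: none → 0 synonymous.
Position 3: none → 0 synonymous.
Total: 0 + 0 + 0 = 0.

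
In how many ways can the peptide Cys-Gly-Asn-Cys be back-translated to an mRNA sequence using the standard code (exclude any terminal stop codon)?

Cys: 2 codons.
Gly: 4 codons.
Asn: 2 codons.
Cys: 2 codons.
2 × 4 × 2 × 2 = 32.

32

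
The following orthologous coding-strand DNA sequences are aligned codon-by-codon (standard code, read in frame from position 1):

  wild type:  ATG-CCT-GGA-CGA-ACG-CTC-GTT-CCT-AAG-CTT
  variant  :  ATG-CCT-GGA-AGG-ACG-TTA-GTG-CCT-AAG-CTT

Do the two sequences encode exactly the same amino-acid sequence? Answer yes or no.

yes

Codon 1: ATG Met / ATG Met — identical.
Codon 2: CCT Pro / CCT Pro — identical.
Codon 3: GGA Gly / GGA Gly — identical.
Codon 4: CGA Arg / AGG Arg — synonymous.
Codon 5: ACG Thr / ACG Thr — identical.
Codon 6: CTC Leu / TTA Leu — synonymous.
Codon 7: GTT Val / GTG Val — synonymous.
Codon 8: CCT Pro / CCT Pro — identical.
Codon 9: AAG Lys / AAG Lys — identical.
Codon 10: CTT Leu / CTT Leu — identical.
Nonsynonymous differences: 0 → same protein.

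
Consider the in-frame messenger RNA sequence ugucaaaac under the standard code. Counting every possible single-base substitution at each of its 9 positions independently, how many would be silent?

Codon 1 (UGU, Cys): 1 synonymous substitution.
Codon 2 (CAA, Gln): 1 synonymous substitution.
Codon 3 (AAC, Asn): 1 synonymous substitution.
Total: 1 + 1 + 1 = 3.

3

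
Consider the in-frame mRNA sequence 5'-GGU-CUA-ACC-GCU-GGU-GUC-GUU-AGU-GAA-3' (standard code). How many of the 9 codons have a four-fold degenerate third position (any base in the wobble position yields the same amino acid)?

7

Codon 1 GGU (Gly): third position 4-fold.
Codon 2 CUA (Leu): third position 4-fold.
Codon 3 ACC (Thr): third position 4-fold.
Codon 4 GCU (Ala): third position 4-fold.
Codon 5 GGU (Gly): third position 4-fold.
Codon 6 GUC (Val): third position 4-fold.
Codon 7 GUU (Val): third position 4-fold.
Codon 8 AGU (Ser): third position 2-fold.
Codon 9 GAA (Glu): third position 2-fold.
Four-fold degenerate third positions: 7.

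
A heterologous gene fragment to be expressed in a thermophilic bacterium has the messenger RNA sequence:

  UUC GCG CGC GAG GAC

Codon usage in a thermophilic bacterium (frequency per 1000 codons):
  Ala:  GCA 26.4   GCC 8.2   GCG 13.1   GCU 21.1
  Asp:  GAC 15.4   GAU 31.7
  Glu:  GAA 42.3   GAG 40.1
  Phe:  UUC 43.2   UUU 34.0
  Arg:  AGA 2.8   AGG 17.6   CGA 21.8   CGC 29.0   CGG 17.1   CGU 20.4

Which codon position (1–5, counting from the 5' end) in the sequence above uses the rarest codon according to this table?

Codon 1 UUC (Phe): 43.2 per 1000.
Codon 2 GCG (Ala): 13.1 per 1000.
Codon 3 CGC (Arg): 29.0 per 1000.
Codon 4 GAG (Glu): 40.1 per 1000.
Codon 5 GAC (Asp): 15.4 per 1000.
Lowest frequency is 13.1 at codon 2.

2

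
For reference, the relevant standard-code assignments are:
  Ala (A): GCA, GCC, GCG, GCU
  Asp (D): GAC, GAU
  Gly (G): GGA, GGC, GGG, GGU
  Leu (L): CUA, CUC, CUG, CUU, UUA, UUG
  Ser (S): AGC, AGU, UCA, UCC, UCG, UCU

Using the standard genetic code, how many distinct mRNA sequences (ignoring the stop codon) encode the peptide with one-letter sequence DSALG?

Asp: 2 codons.
Ser: 6 codons.
Ala: 4 codons.
Leu: 6 codons.
Gly: 4 codons.
2 × 6 × 4 × 6 × 4 = 1152.

1152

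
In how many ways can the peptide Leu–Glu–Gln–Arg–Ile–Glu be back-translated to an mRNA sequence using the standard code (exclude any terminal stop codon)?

864

Leu: 6 codons.
Glu: 2 codons.
Gln: 2 codons.
Arg: 6 codons.
Ile: 3 codons.
Glu: 2 codons.
6 × 2 × 2 × 6 × 3 × 2 = 864.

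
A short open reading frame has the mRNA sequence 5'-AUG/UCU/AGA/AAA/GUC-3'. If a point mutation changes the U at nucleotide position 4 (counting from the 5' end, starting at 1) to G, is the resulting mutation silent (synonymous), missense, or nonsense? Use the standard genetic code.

Position 4 falls in codon 2: UCU → Ser.
After the substitution the codon is GCU → Ala.
Ser ≠ Ala, so this is a missense mutation.

missense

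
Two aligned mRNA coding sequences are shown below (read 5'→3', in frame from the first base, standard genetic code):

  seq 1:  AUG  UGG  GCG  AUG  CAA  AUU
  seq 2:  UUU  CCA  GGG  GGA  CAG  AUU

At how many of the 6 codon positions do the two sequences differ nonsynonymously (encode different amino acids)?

Codon 1: AUG Met / UUU Phe — nonsynonymous.
Codon 2: UGG Trp / CCA Pro — nonsynonymous.
Codon 3: GCG Ala / GGG Gly — nonsynonymous.
Codon 4: AUG Met / GGA Gly — nonsynonymous.
Codon 5: CAA Gln / CAG Gln — synonymous.
Codon 6: AUU Ile / AUU Ile — identical.
Nonsynonymous differences: 4.

4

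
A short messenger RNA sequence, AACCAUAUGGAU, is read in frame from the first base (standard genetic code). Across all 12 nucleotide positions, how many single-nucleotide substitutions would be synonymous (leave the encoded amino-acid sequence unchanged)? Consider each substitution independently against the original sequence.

Codon 1 (AAC, Asn): 1 synonymous substitution.
Codon 2 (CAU, His): 1 synonymous substitution.
Codon 3 (AUG, Met): 0 synonymous substitutions.
Codon 4 (GAU, Asp): 1 synonymous substitution.
Total: 1 + 1 + 0 + 1 = 3.

3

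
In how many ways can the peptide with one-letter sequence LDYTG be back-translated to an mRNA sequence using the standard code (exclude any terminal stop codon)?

384

Leu: 6 codons.
Asp: 2 codons.
Tyr: 2 codons.
Thr: 4 codons.
Gly: 4 codons.
6 × 2 × 2 × 4 × 4 = 384.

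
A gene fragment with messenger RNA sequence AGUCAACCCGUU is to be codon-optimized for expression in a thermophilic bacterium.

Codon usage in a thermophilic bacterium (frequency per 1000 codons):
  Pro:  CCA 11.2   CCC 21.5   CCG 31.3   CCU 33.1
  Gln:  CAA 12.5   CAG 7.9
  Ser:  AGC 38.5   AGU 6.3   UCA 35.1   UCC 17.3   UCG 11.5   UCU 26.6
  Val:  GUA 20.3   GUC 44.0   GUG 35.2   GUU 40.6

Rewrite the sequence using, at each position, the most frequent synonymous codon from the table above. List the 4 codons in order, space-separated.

AGC CAA CCU GUC

Codon 1 (Ser): best is AGC at 38.5.
Codon 2 (Gln): best is CAA at 12.5.
Codon 3 (Pro): best is CCU at 33.1.
Codon 4 (Val): best is GUC at 44.0.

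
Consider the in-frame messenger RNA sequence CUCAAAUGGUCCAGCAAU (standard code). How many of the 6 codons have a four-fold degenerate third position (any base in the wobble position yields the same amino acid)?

Codon 1 CUC (Leu): third position 4-fold.
Codon 2 AAA (Lys): third position 2-fold.
Codon 3 UGG (Trp): third position 1-fold.
Codon 4 UCC (Ser): third position 4-fold.
Codon 5 AGC (Ser): third position 2-fold.
Codon 6 AAU (Asn): third position 2-fold.
Four-fold degenerate third positions: 2.

2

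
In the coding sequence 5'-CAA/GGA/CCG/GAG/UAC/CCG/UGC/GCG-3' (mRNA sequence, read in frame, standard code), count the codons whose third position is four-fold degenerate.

Codon 1 CAA (Gln): third position 2-fold.
Codon 2 GGA (Gly): third position 4-fold.
Codon 3 CCG (Pro): third position 4-fold.
Codon 4 GAG (Glu): third position 2-fold.
Codon 5 UAC (Tyr): third position 2-fold.
Codon 6 CCG (Pro): third position 4-fold.
Codon 7 UGC (Cys): third position 2-fold.
Codon 8 GCG (Ala): third position 4-fold.
Four-fold degenerate third positions: 4.

4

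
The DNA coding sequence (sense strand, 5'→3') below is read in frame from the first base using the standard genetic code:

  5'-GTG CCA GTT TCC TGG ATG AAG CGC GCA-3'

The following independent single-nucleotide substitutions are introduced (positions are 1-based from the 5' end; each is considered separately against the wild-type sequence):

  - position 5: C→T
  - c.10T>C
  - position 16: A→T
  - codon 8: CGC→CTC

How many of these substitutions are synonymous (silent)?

0

Codon 2: CCA (Pro) → CTA (Leu) — missense.
Codon 4: TCC (Ser) → CCC (Pro) — missense.
Codon 6: ATG (Met) → TTG (Leu) — missense.
Codon 8: CGC (Arg) → CTC (Leu) — missense.
Synonymous: 0 of 4.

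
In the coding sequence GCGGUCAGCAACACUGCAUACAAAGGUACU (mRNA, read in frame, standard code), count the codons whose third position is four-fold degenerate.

Codon 1 GCG (Ala): third position 4-fold.
Codon 2 GUC (Val): third position 4-fold.
Codon 3 AGC (Ser): third position 2-fold.
Codon 4 AAC (Asn): third position 2-fold.
Codon 5 ACU (Thr): third position 4-fold.
Codon 6 GCA (Ala): third position 4-fold.
Codon 7 UAC (Tyr): third position 2-fold.
Codon 8 AAA (Lys): third position 2-fold.
Codon 9 GGU (Gly): third position 4-fold.
Codon 10 ACU (Thr): third position 4-fold.
Four-fold degenerate third positions: 6.

6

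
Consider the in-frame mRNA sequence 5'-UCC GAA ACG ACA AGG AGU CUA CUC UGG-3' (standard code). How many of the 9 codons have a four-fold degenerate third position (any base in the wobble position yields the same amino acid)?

Codon 1 UCC (Ser): third position 4-fold.
Codon 2 GAA (Glu): third position 2-fold.
Codon 3 ACG (Thr): third position 4-fold.
Codon 4 ACA (Thr): third position 4-fold.
Codon 5 AGG (Arg): third position 2-fold.
Codon 6 AGU (Ser): third position 2-fold.
Codon 7 CUA (Leu): third position 4-fold.
Codon 8 CUC (Leu): third position 4-fold.
Codon 9 UGG (Trp): third position 1-fold.
Four-fold degenerate third positions: 5.

5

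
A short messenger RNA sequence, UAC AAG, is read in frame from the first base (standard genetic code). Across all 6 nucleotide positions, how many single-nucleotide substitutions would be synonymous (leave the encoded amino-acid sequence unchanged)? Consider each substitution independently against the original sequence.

2

Codon 1 (UAC, Tyr): 1 synonymous substitution.
Codon 2 (AAG, Lys): 1 synonymous substitution.
Total: 1 + 1 = 2.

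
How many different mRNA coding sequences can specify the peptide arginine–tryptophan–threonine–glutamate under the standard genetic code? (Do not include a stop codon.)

Arg: 6 codons.
Trp: 1 codon.
Thr: 4 codons.
Glu: 2 codons.
6 × 1 × 4 × 2 = 48.

48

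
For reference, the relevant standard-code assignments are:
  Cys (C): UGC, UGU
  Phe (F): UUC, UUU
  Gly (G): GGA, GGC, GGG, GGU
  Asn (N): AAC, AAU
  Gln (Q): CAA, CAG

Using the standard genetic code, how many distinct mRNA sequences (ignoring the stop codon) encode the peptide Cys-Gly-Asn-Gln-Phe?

64

Cys: 2 codons.
Gly: 4 codons.
Asn: 2 codons.
Gln: 2 codons.
Phe: 2 codons.
2 × 4 × 2 × 2 × 2 = 64.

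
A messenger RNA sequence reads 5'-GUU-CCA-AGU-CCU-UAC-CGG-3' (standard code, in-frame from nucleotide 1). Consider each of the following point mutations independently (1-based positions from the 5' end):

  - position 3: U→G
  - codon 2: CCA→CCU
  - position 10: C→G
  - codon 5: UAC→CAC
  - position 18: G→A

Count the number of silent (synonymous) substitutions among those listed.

3

Codon 1: GUU (Val) → GUG (Val) — synonymous.
Codon 2: CCA (Pro) → CCU (Pro) — synonymous.
Codon 4: CCU (Pro) → GCU (Ala) — missense.
Codon 5: UAC (Tyr) → CAC (His) — missense.
Codon 6: CGG (Arg) → CGA (Arg) — synonymous.
Synonymous: 3 of 5.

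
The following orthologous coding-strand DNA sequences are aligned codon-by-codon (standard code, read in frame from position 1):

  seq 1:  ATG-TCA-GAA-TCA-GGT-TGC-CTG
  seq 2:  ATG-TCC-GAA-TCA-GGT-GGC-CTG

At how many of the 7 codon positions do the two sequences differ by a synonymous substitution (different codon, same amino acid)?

1

Codon 1: ATG Met / ATG Met — identical.
Codon 2: TCA Ser / TCC Ser — synonymous.
Codon 3: GAA Glu / GAA Glu — identical.
Codon 4: TCA Ser / TCA Ser — identical.
Codon 5: GGT Gly / GGT Gly — identical.
Codon 6: TGC Cys / GGC Gly — nonsynonymous.
Codon 7: CTG Leu / CTG Leu — identical.
Synonymous differences: 1.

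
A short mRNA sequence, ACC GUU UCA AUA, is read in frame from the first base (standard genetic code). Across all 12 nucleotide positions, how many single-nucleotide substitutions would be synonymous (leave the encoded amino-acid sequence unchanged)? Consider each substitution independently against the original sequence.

Codon 1 (ACC, Thr): 3 synonymous substitutions.
Codon 2 (GUU, Val): 3 synonymous substitutions.
Codon 3 (UCA, Ser): 3 synonymous substitutions.
Codon 4 (AUA, Ile): 2 synonymous substitutions.
Total: 3 + 3 + 3 + 2 = 11.

11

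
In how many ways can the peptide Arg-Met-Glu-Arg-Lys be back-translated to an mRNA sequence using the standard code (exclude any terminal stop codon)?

144

Arg: 6 codons.
Met: 1 codon.
Glu: 2 codons.
Arg: 6 codons.
Lys: 2 codons.
6 × 1 × 2 × 6 × 2 = 144.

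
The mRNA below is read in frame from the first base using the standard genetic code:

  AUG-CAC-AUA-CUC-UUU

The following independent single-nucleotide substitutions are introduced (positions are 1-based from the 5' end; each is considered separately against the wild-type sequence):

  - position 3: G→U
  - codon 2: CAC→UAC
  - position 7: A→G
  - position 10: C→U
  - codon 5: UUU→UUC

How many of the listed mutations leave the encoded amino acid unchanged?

1

Codon 1: AUG (Met) → AUU (Ile) — missense.
Codon 2: CAC (His) → UAC (Tyr) — missense.
Codon 3: AUA (Ile) → GUA (Val) — missense.
Codon 4: CUC (Leu) → UUC (Phe) — missense.
Codon 5: UUU (Phe) → UUC (Phe) — synonymous.
Synonymous: 1 of 5.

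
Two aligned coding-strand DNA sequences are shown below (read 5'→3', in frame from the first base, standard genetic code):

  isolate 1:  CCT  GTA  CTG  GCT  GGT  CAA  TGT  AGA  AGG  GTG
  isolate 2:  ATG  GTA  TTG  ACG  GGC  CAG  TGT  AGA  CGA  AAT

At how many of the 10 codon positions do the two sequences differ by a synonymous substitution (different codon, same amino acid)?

4

Codon 1: CCT Pro / ATG Met — nonsynonymous.
Codon 2: GTA Val / GTA Val — identical.
Codon 3: CTG Leu / TTG Leu — synonymous.
Codon 4: GCT Ala / ACG Thr — nonsynonymous.
Codon 5: GGT Gly / GGC Gly — synonymous.
Codon 6: CAA Gln / CAG Gln — synonymous.
Codon 7: TGT Cys / TGT Cys — identical.
Codon 8: AGA Arg / AGA Arg — identical.
Codon 9: AGG Arg / CGA Arg — synonymous.
Codon 10: GTG Val / AAT Asn — nonsynonymous.
Synonymous differences: 4.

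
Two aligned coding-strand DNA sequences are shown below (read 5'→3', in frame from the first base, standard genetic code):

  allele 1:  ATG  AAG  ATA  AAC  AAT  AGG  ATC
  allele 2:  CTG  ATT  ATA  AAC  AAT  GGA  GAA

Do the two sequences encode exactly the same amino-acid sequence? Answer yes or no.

no

Codon 1: ATG Met / CTG Leu — nonsynonymous.
Codon 2: AAG Lys / ATT Ile — nonsynonymous.
Codon 3: ATA Ile / ATA Ile — identical.
Codon 4: AAC Asn / AAC Asn — identical.
Codon 5: AAT Asn / AAT Asn — identical.
Codon 6: AGG Arg / GGA Gly — nonsynonymous.
Codon 7: ATC Ile / GAA Glu — nonsynonymous.
Nonsynonymous differences: 4 → different protein.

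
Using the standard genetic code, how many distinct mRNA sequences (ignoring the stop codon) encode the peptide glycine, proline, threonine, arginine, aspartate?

768

Gly: 4 codons.
Pro: 4 codons.
Thr: 4 codons.
Arg: 6 codons.
Asp: 2 codons.
4 × 4 × 4 × 6 × 2 = 768.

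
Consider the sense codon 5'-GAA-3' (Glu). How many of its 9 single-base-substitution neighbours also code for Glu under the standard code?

Position 1: none → 0 synonymous.
Position 2: none → 0 synonymous.
Position 3: GAG → 1 synonymous.
Total: 0 + 0 + 1 = 1.

1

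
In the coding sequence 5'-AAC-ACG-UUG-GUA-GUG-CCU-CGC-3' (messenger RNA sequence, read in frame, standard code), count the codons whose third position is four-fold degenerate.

Codon 1 AAC (Asn): third position 2-fold.
Codon 2 ACG (Thr): third position 4-fold.
Codon 3 UUG (Leu): third position 2-fold.
Codon 4 GUA (Val): third position 4-fold.
Codon 5 GUG (Val): third position 4-fold.
Codon 6 CCU (Pro): third position 4-fold.
Codon 7 CGC (Arg): third position 4-fold.
Four-fold degenerate third positions: 5.

5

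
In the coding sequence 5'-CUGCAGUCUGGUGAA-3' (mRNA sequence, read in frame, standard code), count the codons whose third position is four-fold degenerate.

3

Codon 1 CUG (Leu): third position 4-fold.
Codon 2 CAG (Gln): third position 2-fold.
Codon 3 UCU (Ser): third position 4-fold.
Codon 4 GGU (Gly): third position 4-fold.
Codon 5 GAA (Glu): third position 2-fold.
Four-fold degenerate third positions: 3.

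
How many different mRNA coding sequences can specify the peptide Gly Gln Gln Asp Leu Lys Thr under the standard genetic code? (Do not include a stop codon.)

1536

Gly: 4 codons.
Gln: 2 codons.
Gln: 2 codons.
Asp: 2 codons.
Leu: 6 codons.
Lys: 2 codons.
Thr: 4 codons.
4 × 2 × 2 × 2 × 6 × 2 × 4 = 1536.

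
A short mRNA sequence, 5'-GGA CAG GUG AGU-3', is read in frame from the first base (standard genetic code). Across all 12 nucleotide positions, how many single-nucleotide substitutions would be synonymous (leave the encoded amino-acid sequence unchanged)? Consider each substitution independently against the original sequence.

8

Codon 1 (GGA, Gly): 3 synonymous substitutions.
Codon 2 (CAG, Gln): 1 synonymous substitution.
Codon 3 (GUG, Val): 3 synonymous substitutions.
Codon 4 (AGU, Ser): 1 synonymous substitution.
Total: 3 + 1 + 3 + 1 = 8.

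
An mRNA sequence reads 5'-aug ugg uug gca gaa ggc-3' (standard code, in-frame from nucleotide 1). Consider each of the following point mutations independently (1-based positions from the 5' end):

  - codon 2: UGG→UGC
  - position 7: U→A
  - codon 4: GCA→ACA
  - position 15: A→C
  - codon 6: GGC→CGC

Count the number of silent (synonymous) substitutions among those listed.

0

Codon 2: UGG (Trp) → UGC (Cys) — missense.
Codon 3: UUG (Leu) → AUG (Met) — missense.
Codon 4: GCA (Ala) → ACA (Thr) — missense.
Codon 5: GAA (Glu) → GAC (Asp) — missense.
Codon 6: GGC (Gly) → CGC (Arg) — missense.
Synonymous: 0 of 5.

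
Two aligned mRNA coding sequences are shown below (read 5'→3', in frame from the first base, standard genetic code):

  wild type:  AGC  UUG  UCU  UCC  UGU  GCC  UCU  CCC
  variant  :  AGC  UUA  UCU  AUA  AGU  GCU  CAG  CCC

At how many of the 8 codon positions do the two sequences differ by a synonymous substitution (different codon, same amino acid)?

Codon 1: AGC Ser / AGC Ser — identical.
Codon 2: UUG Leu / UUA Leu — synonymous.
Codon 3: UCU Ser / UCU Ser — identical.
Codon 4: UCC Ser / AUA Ile — nonsynonymous.
Codon 5: UGU Cys / AGU Ser — nonsynonymous.
Codon 6: GCC Ala / GCU Ala — synonymous.
Codon 7: UCU Ser / CAG Gln — nonsynonymous.
Codon 8: CCC Pro / CCC Pro — identical.
Synonymous differences: 2.

2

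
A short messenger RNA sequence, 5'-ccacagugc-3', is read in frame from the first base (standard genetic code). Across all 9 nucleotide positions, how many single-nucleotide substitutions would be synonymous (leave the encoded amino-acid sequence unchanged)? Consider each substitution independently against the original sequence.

Codon 1 (CCA, Pro): 3 synonymous substitutions.
Codon 2 (CAG, Gln): 1 synonymous substitution.
Codon 3 (UGC, Cys): 1 synonymous substitution.
Total: 3 + 1 + 1 = 5.

5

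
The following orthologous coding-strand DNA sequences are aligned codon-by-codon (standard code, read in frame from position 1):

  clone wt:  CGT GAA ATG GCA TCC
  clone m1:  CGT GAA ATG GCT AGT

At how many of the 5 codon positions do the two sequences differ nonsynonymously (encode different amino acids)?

Codon 1: CGT Arg / CGT Arg — identical.
Codon 2: GAA Glu / GAA Glu — identical.
Codon 3: ATG Met / ATG Met — identical.
Codon 4: GCA Ala / GCT Ala — synonymous.
Codon 5: TCC Ser / AGT Ser — synonymous.
Nonsynonymous differences: 0.

0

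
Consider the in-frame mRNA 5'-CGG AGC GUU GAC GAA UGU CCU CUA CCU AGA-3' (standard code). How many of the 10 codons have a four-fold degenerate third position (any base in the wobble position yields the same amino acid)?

5

Codon 1 CGG (Arg): third position 4-fold.
Codon 2 AGC (Ser): third position 2-fold.
Codon 3 GUU (Val): third position 4-fold.
Codon 4 GAC (Asp): third position 2-fold.
Codon 5 GAA (Glu): third position 2-fold.
Codon 6 UGU (Cys): third position 2-fold.
Codon 7 CCU (Pro): third position 4-fold.
Codon 8 CUA (Leu): third position 4-fold.
Codon 9 CCU (Pro): third position 4-fold.
Codon 10 AGA (Arg): third position 2-fold.
Four-fold degenerate third positions: 5.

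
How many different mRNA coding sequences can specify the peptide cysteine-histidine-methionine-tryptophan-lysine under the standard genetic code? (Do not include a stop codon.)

8

Cys: 2 codons.
His: 2 codons.
Met: 1 codon.
Trp: 1 codon.
Lys: 2 codons.
2 × 2 × 1 × 1 × 2 = 8.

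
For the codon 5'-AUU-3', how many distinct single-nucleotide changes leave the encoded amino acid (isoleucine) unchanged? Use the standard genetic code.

Position 1: none → 0 synonymous.
Position 2: none → 0 synonymous.
Position 3: AUC, AUA → 2 synonymous.
Total: 0 + 0 + 2 = 2.

2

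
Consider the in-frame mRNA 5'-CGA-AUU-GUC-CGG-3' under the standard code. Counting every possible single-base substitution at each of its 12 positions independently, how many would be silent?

Codon 1 (CGA, Arg): 4 synonymous substitutions.
Codon 2 (AUU, Ile): 2 synonymous substitutions.
Codon 3 (GUC, Val): 3 synonymous substitutions.
Codon 4 (CGG, Arg): 4 synonymous substitutions.
Total: 4 + 2 + 3 + 4 = 13.

13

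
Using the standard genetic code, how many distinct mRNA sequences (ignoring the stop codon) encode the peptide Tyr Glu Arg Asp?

48

Tyr: 2 codons.
Glu: 2 codons.
Arg: 6 codons.
Asp: 2 codons.
2 × 2 × 6 × 2 = 48.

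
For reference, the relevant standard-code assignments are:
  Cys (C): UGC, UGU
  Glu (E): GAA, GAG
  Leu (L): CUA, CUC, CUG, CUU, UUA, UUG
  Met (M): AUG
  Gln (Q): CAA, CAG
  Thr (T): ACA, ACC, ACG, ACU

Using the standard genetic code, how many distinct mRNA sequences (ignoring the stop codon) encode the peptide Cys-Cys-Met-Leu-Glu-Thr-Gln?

384

Cys: 2 codons.
Cys: 2 codons.
Met: 1 codon.
Leu: 6 codons.
Glu: 2 codons.
Thr: 4 codons.
Gln: 2 codons.
2 × 2 × 1 × 6 × 2 × 4 × 2 = 384.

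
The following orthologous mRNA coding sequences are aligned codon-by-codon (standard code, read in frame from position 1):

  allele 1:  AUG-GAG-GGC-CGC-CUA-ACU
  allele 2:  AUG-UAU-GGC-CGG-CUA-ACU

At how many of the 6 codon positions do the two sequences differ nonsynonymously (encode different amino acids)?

Codon 1: AUG Met / AUG Met — identical.
Codon 2: GAG Glu / UAU Tyr — nonsynonymous.
Codon 3: GGC Gly / GGC Gly — identical.
Codon 4: CGC Arg / CGG Arg — synonymous.
Codon 5: CUA Leu / CUA Leu — identical.
Codon 6: ACU Thr / ACU Thr — identical.
Nonsynonymous differences: 1.

1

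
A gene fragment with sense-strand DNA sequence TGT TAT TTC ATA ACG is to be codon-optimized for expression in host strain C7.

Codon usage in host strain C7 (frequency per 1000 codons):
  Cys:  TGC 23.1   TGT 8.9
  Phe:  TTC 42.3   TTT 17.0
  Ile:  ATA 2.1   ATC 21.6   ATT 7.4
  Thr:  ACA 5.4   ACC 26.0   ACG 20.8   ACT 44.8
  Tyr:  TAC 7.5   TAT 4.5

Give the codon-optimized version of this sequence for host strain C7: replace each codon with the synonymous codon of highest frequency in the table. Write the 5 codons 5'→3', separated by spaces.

TGC TAC TTC ATC ACT

Codon 1 (Cys): best is TGC at 23.1.
Codon 2 (Tyr): best is TAC at 7.5.
Codon 3 (Phe): best is TTC at 42.3.
Codon 4 (Ile): best is ATC at 21.6.
Codon 5 (Thr): best is ACT at 44.8.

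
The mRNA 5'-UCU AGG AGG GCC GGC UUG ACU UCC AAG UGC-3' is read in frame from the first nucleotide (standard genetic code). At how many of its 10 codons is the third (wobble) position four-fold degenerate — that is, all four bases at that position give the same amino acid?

Codon 1 UCU (Ser): third position 4-fold.
Codon 2 AGG (Arg): third position 2-fold.
Codon 3 AGG (Arg): third position 2-fold.
Codon 4 GCC (Ala): third position 4-fold.
Codon 5 GGC (Gly): third position 4-fold.
Codon 6 UUG (Leu): third position 2-fold.
Codon 7 ACU (Thr): third position 4-fold.
Codon 8 UCC (Ser): third position 4-fold.
Codon 9 AAG (Lys): third position 2-fold.
Codon 10 UGC (Cys): third position 2-fold.
Four-fold degenerate third positions: 5.

5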